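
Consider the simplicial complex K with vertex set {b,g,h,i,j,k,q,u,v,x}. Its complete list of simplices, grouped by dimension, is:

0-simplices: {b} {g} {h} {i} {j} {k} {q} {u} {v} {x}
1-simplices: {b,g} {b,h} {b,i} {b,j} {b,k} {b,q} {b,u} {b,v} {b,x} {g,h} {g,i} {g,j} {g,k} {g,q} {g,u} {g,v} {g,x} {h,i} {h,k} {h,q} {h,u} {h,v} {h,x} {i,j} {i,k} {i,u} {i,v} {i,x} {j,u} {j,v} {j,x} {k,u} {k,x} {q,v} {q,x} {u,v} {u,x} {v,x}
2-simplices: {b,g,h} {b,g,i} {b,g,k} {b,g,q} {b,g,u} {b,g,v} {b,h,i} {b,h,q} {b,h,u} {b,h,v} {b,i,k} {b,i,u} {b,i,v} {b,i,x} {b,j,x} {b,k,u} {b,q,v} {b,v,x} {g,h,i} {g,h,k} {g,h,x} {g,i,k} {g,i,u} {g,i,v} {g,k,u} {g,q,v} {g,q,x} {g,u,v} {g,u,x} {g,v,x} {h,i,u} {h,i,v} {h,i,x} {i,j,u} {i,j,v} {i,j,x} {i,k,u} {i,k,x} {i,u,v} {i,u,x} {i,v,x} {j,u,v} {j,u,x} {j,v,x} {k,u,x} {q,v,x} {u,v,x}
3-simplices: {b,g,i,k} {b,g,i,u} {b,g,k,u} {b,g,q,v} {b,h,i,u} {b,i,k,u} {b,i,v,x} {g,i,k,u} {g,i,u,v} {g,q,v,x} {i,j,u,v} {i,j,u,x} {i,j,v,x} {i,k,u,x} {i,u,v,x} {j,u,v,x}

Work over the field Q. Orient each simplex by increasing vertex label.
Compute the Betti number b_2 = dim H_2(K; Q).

n_0=10 n_1=38 n_2=47 n_3=16  [Q]
∂1: piv[bg,bh,bi,bj,bk,bq,bu,bv,bx] rk=9  ker:gh,gi,gj,gk,gq,gu,gv,gx,hi,hk,hq,hu,hv,hx,ij,ik,iu,iv,ix,ju,jv,jx,ku,kx,qv,qx,uv,ux,vx
∂2: piv[bgh,bgi,bgk,bgq,bgu,bgv,bhi,bhq,bhu,bhv,bik,biu,biv,bix,bjx,bku,bqv,bvx,ghk,ghx,gqx,guv,gux,gvx,iju,ijv,ijx,ikx] rk=28  ker:ghi,gik,giu,giv,gku,gqv,hiu,hiv,hix,iku,iuv,iux,ivx,juv,jux,jvx,kux,qvx,uvx
∂3: piv[bgik,bgiu,bgku,bgqv,bhiu,biku,bivx,giuv,gqvx,ijuv,ijux,ijvx,ikux,iuvx] rk=14  ker:giku,juvx
b_2=(47−28)−14=5

b_2=5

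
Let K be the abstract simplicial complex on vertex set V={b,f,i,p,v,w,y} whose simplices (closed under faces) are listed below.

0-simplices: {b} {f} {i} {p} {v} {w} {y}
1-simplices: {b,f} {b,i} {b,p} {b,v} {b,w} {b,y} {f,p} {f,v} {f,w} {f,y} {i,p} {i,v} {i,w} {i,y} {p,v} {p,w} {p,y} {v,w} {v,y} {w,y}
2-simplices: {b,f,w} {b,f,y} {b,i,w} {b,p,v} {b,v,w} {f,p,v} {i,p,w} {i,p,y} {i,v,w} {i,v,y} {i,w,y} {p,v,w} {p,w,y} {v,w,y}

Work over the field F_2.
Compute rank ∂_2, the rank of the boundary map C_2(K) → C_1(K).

rank∂_2=12

n_0=7 n_1=20 n_2=14  [Z2]
∂1: piv[bf,bi,bp,bv,bw,by] rk=6  ker:fp,fv,fw,fy,ip,iv,iw,iy,pv,pw,py,vw,vy,wy
∂2: piv[bfw,bfy,biw,bpv,bvw,fpv,ipw,ipy,ivw,ivy,iwy,pvw] rk=12  ker:pwy,vwy
rk∂_2=12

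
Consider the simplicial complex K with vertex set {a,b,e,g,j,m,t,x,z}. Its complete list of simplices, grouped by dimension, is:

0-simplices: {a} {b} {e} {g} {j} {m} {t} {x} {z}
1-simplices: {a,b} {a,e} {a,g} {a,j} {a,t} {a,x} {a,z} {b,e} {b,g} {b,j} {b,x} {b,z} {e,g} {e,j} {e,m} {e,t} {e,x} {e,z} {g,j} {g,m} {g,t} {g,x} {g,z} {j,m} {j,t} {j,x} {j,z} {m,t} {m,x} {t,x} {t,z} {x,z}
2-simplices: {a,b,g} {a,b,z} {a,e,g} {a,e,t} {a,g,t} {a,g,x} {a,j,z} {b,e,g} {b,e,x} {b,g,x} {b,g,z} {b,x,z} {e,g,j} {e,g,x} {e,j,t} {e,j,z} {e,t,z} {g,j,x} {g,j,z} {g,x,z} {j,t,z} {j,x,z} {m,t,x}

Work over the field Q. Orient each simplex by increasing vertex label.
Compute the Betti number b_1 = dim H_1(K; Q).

b_1=5

n_0=9 n_1=32 n_2=23  [Q]
∂1: piv[ab,ae,ag,aj,at,ax,az,em] rk=8  ker:be,bg,bj,bx,bz,eg,ej,et,ex,ez,gj,gm,gt,gx,gz,jm,jt,jx,jz,mt,mx,tx,tz,xz
∂2: piv[abg,abz,aeg,aet,agt,agx,ajz,beg,bex,bgx,bgz,bxz,egj,ejt,ejz,etz,gjx,gjz,mtx] rk=19  ker:egx,gxz,jtz,jxz
b_1=(32−8)−19=5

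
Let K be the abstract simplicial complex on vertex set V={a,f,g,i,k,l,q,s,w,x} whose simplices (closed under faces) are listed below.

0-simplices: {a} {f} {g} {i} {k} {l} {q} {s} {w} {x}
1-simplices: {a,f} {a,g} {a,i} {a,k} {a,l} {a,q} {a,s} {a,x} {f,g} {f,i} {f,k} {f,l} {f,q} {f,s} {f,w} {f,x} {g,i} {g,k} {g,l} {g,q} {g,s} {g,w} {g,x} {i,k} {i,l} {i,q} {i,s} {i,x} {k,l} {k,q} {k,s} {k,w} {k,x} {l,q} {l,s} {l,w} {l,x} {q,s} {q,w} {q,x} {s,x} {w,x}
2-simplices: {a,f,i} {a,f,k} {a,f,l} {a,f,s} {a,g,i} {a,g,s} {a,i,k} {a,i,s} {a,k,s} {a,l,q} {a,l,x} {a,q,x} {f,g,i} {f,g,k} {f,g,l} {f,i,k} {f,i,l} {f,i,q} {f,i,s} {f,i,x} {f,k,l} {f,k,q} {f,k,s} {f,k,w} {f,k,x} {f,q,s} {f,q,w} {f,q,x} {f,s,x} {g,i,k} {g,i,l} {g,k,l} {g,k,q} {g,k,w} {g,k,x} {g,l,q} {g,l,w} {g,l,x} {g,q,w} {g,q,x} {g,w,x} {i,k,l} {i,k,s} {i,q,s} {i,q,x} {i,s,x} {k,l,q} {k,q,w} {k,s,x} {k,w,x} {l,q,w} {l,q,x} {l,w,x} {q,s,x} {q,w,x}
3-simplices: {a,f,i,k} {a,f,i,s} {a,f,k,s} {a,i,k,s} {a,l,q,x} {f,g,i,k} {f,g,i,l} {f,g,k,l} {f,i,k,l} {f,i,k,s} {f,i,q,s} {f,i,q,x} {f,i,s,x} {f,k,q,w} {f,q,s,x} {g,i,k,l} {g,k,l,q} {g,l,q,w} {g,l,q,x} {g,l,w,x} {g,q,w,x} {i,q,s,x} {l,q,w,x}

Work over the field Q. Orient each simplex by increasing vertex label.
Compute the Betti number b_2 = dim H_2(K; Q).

b_2=4

n_0=10 n_1=42 n_2=55 n_3=23  [Q]
∂1: piv[af,ag,ai,ak,al,aq,as,ax,fw] rk=9  ker:fg,fi,fk,fl,fq,fs,fx,gi,gk,gl,gq,gs,gw,gx,ik,il,iq,is,ix,kl,kq,ks,kw,kx,lq,ls,lw,lx,qs,qw,qx,sx,wx
∂2: piv[afi,afk,afl,afs,agi,ags,aik,ais,aks,alq,alx,aqx,fgi,fgk,fgl,fil,fiq,fix,fkl,fkq,fkw,fkx,fqs,fqw,fqx,fsx,gkq,gkw,gkx,glq,glw,gwx] rk=32  ker:fik,fis,fks,gik,gil,gkl,glx,gqw,gqx,ikl,iks,iqs,iqx,isx,klq,kqw,ksx,kwx,lqw,lqx,lwx,qsx,qwx
∂3: piv[afik,afis,afks,aiks,alqx,fgik,fgil,fgkl,fikl,fiqs,fiqx,fisx,fkqw,fqsx,gklq,glqw,glqx,glwx,gqwx] rk=19  ker:fiks,gikl,iqsx,lqwx
b_2=(55−32)−19=4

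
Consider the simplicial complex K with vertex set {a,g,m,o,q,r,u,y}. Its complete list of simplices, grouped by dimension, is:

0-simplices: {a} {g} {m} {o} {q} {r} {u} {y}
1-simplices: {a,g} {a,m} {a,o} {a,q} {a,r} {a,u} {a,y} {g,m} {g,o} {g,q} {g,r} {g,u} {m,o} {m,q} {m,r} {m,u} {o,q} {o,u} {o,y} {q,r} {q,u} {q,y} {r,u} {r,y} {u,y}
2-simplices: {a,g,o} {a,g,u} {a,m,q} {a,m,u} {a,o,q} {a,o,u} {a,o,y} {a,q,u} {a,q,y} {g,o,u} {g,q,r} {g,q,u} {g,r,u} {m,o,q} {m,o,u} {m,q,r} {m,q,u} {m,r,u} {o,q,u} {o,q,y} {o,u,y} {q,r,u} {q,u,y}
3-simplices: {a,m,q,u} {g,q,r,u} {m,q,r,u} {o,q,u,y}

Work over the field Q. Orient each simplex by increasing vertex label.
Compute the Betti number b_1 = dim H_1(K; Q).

b_1=3

n_0=8 n_1=25 n_2=23 n_3=4  [Q]
∂1: piv[ag,am,ao,aq,ar,au,ay] rk=7  ker:gm,go,gq,gr,gu,mo,mq,mr,mu,oq,ou,oy,qr,qu,qy,ru,ry,uy
∂2: piv[ago,agu,amq,amu,aoq,aou,aoy,aqu,aqy,gqr,gqu,gru,moq,mqr,ouy] rk=15  ker:gou,mou,mqu,mru,oqu,oqy,qru,quy
∂3: piv[amqu,gqru,mqru,oquy] rk=4
b_1=(25−7)−15=3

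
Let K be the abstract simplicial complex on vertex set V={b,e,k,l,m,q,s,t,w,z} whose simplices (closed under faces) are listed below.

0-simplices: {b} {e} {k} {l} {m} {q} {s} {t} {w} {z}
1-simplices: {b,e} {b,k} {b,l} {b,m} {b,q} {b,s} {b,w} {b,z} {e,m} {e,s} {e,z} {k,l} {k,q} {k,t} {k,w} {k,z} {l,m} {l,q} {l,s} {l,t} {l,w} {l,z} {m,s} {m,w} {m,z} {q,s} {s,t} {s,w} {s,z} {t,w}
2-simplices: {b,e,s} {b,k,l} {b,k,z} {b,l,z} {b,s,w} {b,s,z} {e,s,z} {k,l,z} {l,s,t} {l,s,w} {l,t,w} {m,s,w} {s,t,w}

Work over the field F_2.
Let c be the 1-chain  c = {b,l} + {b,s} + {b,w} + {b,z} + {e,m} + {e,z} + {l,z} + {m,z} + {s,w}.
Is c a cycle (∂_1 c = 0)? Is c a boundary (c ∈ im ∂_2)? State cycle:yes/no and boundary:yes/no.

cycle:yes boundary:no

n_0=10 n_1=30 n_2=13  [Z2]
∂1: piv[be,bk,bl,bm,bq,bs,bw,bz,kt] rk=9  ker:em,es,ez,kl,kq,kw,kz,lm,lq,ls,lt,lw,lz,ms,mw,mz,qs,st,sw,sz,tw
∂2: piv[bes,bkl,bkz,blz,bsw,bsz,esz,lst,lsw,ltw,msw] rk=11  ker:klz,stw
∂1c = 0
c vs im∂2: residual ≠ 0 ⇒ not boundary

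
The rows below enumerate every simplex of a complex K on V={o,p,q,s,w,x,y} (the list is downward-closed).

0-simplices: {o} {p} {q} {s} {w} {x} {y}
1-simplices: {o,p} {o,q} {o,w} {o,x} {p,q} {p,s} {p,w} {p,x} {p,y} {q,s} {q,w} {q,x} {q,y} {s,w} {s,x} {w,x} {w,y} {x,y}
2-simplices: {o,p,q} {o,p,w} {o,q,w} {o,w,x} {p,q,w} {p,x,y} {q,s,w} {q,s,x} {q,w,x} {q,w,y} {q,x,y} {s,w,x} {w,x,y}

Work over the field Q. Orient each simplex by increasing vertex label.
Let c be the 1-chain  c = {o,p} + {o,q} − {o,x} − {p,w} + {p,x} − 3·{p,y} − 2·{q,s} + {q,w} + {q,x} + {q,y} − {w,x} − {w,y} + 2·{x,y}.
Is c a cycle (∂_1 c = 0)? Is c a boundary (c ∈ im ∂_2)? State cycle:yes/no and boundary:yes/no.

n_0=7 n_1=18 n_2=13  [Q]
∂1: piv[op,oq,ow,ox,ps,py] rk=6  ker:pq,pw,px,qs,qw,qx,qy,sw,sx,wx,wy,xy
∂2: piv[opq,opw,oqw,owx,pxy,qsw,qsx,qwx,qwy,qxy] rk=10  ker:pqw,swx,wxy
∂1c = −{o} + 4·{p} − 2·{s} + 2·{w} − 2·{x} − {y}

cycle:no boundary:no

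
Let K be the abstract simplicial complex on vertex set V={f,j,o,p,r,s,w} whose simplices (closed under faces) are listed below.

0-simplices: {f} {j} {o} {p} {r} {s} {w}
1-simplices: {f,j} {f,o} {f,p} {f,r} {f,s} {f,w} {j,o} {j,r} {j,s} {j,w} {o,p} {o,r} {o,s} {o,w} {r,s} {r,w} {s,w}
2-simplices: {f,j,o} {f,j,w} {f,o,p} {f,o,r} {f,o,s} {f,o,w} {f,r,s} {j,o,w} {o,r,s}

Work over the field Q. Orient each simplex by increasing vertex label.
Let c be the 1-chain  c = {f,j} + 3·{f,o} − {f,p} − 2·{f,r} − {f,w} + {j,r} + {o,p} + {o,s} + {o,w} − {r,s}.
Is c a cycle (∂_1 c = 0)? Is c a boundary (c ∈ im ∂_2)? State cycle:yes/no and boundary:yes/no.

n_0=7 n_1=17 n_2=9  [Q]
∂1: piv[fj,fo,fp,fr,fs,fw] rk=6  ker:jo,jr,js,jw,op,or,os,ow,rs,rw,sw
∂2: piv[fjo,fjw,fop,for,fos,fow,frs] rk=7  ker:jow,ors
∂1c = 0
c vs im∂2: residual ≠ 0 ⇒ not boundary

cycle:yes boundary:no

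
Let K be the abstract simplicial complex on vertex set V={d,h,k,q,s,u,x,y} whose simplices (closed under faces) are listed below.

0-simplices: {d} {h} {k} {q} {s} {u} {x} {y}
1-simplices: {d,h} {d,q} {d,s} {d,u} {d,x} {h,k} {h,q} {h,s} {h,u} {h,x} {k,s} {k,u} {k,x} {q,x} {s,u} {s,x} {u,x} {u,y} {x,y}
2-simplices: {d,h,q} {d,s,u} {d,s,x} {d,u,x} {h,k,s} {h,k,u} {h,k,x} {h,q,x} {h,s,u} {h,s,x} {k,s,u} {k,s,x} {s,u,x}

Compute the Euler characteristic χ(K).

n_0=8 n_1=19 n_2=13
χ=+8−19+13=2

χ(K)=2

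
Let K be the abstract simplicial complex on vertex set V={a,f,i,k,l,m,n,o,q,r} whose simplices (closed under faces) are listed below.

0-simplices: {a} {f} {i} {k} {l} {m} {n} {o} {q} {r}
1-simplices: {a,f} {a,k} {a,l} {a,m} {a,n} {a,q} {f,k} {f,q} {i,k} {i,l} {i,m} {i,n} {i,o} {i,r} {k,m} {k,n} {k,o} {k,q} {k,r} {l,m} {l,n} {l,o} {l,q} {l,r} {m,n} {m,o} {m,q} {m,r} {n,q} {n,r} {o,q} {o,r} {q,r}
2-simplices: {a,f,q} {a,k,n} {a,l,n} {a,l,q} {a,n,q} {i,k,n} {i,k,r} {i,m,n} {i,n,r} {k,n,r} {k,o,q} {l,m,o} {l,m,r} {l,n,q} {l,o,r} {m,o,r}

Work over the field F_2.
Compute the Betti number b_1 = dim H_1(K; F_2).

n_0=10 n_1=33 n_2=16  [Z2]
∂1: piv[af,ak,al,am,an,aq,ik,io,ir] rk=9  ker:fk,fq,il,im,in,km,kn,ko,kq,kr,lm,ln,lo,lq,lr,mn,mo,mq,mr,nq,nr,oq,or,qr
∂2: piv[afq,akn,aln,alq,anq,ikn,ikr,imn,inr,koq,lmo,lmr,lor] rk=13  ker:knr,lnq,mor
b_1=(33−9)−13=11

b_1=11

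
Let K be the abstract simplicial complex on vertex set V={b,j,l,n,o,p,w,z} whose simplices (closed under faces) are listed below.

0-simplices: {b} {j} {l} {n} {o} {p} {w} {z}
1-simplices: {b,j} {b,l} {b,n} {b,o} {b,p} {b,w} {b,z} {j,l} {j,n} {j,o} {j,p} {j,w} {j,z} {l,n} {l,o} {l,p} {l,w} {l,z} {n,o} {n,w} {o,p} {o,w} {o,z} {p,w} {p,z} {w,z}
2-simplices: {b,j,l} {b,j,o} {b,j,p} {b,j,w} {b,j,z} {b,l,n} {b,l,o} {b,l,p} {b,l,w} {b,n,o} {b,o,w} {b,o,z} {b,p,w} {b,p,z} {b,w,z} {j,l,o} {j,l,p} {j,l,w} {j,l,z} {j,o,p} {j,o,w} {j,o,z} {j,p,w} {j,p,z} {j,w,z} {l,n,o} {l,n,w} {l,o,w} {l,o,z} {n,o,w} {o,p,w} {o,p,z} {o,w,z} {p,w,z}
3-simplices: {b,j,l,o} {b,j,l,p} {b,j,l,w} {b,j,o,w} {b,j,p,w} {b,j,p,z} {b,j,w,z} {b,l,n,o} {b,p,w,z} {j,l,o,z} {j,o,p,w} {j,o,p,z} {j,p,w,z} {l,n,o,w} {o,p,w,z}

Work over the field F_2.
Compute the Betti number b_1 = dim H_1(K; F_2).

b_1=1

n_0=8 n_1=26 n_2=34 n_3=15  [Z2]
∂1: piv[bj,bl,bn,bo,bp,bw,bz] rk=7  ker:jl,jn,jo,jp,jw,jz,ln,lo,lp,lw,lz,no,nw,op,ow,oz,pw,pz,wz
∂2: piv[bjl,bjo,bjp,bjw,bjz,bln,blo,blp,blw,bno,bow,boz,bpw,bpz,bwz,jlz,jop,lnw] rk=18  ker:jlo,jlp,jlw,jow,joz,jpw,jpz,jwz,lno,low,loz,now,opw,opz,owz,pwz
∂3: piv[bjlo,bjlp,bjlw,bjow,bjpw,bjpz,bjwz,blno,bpwz,jloz,jopw,jopz,lnow,opwz] rk=14  ker:jpwz
b_1=(26−7)−18=1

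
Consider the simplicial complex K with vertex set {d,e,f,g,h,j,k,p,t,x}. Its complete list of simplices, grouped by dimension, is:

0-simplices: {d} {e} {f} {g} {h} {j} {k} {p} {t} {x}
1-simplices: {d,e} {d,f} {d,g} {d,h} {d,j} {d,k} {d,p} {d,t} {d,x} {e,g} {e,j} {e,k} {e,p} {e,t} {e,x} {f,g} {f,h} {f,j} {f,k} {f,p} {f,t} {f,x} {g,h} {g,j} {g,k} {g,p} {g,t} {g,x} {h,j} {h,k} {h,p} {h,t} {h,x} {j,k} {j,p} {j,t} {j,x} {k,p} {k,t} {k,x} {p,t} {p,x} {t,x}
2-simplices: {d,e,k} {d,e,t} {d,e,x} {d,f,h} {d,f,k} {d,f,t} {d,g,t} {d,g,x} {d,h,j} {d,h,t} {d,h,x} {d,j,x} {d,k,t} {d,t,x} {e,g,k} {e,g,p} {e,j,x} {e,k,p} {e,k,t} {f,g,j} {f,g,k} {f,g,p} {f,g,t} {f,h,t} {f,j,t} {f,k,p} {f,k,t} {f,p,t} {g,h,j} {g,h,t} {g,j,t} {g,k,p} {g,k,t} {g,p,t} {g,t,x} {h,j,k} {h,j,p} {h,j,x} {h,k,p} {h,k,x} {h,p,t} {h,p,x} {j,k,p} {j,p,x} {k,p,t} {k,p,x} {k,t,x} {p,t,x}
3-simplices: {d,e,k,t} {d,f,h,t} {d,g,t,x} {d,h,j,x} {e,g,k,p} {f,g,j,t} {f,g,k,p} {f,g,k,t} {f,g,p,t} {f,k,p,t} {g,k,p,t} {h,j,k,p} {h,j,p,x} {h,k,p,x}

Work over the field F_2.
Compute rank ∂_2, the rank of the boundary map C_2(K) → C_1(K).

rank∂_2=32

n_0=10 n_1=43 n_2=48 n_3=14  [Z2]
∂1: piv[de,df,dg,dh,dj,dk,dp,dt,dx] rk=9  ker:eg,ej,ek,ep,et,ex,fg,fh,fj,fk,fp,ft,fx,gh,gj,gk,gp,gt,gx,hj,hk,hp,ht,hx,jk,jp,jt,jx,kp,kt,kx,pt,px,tx
∂2: piv[dek,det,dex,dfh,dfk,dft,dgt,dgx,dhj,dht,dhx,djx,dkt,dtx,egk,egp,ejx,ekp,fgj,fgk,fgp,fgt,fjt,fpt,ghj,ght,hjk,hjp,hkp,hkx,hpt,hpx] rk=32  ker:ekt,fht,fkp,fkt,gjt,gkp,gkt,gpt,gtx,hjx,jkp,jpx,kpt,kpx,ktx,ptx
∂3: piv[dekt,dfht,dgtx,dhjx,egkp,fgjt,fgkp,fgkt,fgpt,fkpt,hjkp,hjpx,hkpx] rk=13  ker:gkpt
rk∂_2=32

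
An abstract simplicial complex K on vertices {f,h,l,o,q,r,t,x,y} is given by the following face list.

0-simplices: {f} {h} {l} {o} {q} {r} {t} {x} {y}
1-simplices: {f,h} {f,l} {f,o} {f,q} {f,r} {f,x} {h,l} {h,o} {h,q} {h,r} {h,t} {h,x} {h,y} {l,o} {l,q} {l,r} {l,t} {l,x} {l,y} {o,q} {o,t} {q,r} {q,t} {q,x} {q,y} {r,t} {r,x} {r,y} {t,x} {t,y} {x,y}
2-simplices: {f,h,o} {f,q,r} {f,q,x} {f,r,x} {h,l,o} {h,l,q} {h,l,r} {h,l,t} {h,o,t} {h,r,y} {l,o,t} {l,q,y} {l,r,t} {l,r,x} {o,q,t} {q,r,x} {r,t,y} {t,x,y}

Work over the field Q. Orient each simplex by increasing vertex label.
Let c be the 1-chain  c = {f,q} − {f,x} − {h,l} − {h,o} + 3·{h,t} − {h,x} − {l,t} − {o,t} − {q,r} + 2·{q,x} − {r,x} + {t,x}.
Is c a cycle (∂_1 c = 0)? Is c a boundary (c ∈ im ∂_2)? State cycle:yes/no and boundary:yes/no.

n_0=9 n_1=31 n_2=18  [Q]
∂1: piv[fh,fl,fo,fq,fr,fx,ht,hy] rk=8  ker:hl,ho,hq,hr,hx,lo,lq,lr,lt,lx,ly,oq,ot,qr,qt,qx,qy,rt,rx,ry,tx,ty,xy
∂2: piv[fho,fqr,fqx,frx,hlo,hlq,hlr,hlt,hot,hry,lqy,lrt,lrx,oqt,rty,txy] rk=16  ker:lot,qrx
∂1c = 0
c vs im∂2: residual ≠ 0 ⇒ not boundary

cycle:yes boundary:no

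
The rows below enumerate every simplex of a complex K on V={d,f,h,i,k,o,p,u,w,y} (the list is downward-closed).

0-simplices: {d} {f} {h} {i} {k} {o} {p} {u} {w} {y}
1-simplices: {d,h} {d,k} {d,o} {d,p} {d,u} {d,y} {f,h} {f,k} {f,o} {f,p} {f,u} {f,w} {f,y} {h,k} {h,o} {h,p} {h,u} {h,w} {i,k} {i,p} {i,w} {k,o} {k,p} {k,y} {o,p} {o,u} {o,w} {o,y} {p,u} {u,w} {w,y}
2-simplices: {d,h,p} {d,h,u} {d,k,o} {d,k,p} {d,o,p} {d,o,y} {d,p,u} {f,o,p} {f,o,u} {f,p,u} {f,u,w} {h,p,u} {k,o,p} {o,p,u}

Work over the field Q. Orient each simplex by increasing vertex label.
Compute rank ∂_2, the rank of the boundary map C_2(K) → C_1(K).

n_0=10 n_1=31 n_2=14  [Q]
∂1: piv[dh,dk,do,dp,du,dy,fh,fw,ik] rk=9  ker:fk,fo,fp,fu,fy,hk,ho,hp,hu,hw,ip,iw,ko,kp,ky,op,ou,ow,oy,pu,uw,wy
∂2: piv[dhp,dhu,dko,dkp,dop,doy,dpu,fop,fou,fpu,fuw] rk=11  ker:hpu,kop,opu
rk∂_2=11

rank∂_2=11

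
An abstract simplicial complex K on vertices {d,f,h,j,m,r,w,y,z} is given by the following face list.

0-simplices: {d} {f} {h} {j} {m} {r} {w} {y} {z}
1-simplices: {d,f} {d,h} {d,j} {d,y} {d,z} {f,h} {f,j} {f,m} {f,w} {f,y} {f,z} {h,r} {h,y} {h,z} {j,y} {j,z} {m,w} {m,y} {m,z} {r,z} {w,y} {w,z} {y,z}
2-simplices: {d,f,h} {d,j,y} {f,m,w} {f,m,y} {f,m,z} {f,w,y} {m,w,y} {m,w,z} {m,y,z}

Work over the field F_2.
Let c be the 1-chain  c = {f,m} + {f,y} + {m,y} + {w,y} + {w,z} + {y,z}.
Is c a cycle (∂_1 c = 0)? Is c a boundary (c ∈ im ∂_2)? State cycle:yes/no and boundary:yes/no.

cycle:yes boundary:yes

n_0=9 n_1=23 n_2=9  [Z2]
∂1: piv[df,dh,dj,dy,dz,fm,fw,hr] rk=8  ker:fh,fj,fy,fz,hy,hz,jy,jz,mw,my,mz,rz,wy,wz,yz
∂2: piv[dfh,djy,fmw,fmy,fmz,fwy,mwz,myz] rk=8  ker:mwy
∂1c = 0
c vs im∂2: reduces to 0 ⇒ boundary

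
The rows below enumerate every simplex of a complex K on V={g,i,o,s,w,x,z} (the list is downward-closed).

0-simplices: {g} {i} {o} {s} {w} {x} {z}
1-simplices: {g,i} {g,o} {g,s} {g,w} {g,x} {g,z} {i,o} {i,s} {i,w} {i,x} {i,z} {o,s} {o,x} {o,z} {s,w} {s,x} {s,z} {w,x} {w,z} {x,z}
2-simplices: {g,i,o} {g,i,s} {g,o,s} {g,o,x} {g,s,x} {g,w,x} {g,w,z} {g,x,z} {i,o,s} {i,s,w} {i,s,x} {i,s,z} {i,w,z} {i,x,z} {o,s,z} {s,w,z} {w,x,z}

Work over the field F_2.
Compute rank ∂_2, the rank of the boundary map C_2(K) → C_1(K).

n_0=7 n_1=20 n_2=17  [Z2]
∂1: piv[gi,go,gs,gw,gx,gz] rk=6  ker:io,is,iw,ix,iz,os,ox,oz,sw,sx,sz,wx,wz,xz
∂2: piv[gio,gis,gos,gox,gsx,gwx,gwz,gxz,isw,isx,isz,iwz,ixz,osz] rk=14  ker:ios,swz,wxz
rk∂_2=14

rank∂_2=14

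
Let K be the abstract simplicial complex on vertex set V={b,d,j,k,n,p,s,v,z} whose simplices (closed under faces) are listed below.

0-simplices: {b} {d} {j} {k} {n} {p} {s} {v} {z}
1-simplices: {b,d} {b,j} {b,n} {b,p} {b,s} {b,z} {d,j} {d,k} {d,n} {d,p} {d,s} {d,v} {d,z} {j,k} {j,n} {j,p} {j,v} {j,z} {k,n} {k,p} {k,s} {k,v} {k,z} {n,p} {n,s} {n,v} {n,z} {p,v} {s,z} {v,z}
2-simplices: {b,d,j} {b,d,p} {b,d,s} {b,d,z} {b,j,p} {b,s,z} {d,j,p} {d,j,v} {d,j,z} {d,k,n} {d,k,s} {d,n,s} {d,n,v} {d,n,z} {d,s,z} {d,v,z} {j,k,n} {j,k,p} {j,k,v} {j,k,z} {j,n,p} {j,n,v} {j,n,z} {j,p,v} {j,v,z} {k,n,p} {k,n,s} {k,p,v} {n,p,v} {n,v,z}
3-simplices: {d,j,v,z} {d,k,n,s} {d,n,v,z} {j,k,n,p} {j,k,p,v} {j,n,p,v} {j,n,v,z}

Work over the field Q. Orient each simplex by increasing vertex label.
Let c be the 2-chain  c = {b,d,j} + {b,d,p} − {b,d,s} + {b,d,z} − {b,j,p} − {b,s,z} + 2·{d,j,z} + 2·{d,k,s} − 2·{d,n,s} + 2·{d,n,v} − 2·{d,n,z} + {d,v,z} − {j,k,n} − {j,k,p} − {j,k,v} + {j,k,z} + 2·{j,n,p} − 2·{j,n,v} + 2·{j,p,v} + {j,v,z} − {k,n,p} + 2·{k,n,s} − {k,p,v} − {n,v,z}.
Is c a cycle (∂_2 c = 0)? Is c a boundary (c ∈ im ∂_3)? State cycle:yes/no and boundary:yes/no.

n_0=9 n_1=30 n_2=30 n_3=7  [Q]
∂1: piv[bd,bj,bn,bp,bs,bz,dk,dv] rk=8  ker:dj,dn,dp,ds,dz,jk,jn,jp,jv,jz,kn,kp,ks,kv,kz,np,ns,nv,nz,pv,sz,vz
∂2: piv[bdj,bdp,bds,bdz,bjp,bsz,djv,djz,dkn,dks,dns,dnv,dnz,dvz,jkn,jkp,jkv,jkz,jnp,jnv,jpv] rk=21  ker:djp,dsz,jnz,jvz,knp,kns,kpv,npv,nvz
∂3: piv[djvz,dkns,dnvz,jknp,jkpv,jnpv,jnvz] rk=7
∂2c = 2·{b,d} − 2·{b,j} + 3·{d,j} + 2·{d,k} − 2·{d,n} + {d,p} − {d,s} − {d,v} − 2·{j,k} + {j,n} + 2·{j,v} − {k,p} + {k,z} + {n,p} − {n,v} − {n,z} + {p,v} − {s,z} + {v,z}

cycle:no boundary:no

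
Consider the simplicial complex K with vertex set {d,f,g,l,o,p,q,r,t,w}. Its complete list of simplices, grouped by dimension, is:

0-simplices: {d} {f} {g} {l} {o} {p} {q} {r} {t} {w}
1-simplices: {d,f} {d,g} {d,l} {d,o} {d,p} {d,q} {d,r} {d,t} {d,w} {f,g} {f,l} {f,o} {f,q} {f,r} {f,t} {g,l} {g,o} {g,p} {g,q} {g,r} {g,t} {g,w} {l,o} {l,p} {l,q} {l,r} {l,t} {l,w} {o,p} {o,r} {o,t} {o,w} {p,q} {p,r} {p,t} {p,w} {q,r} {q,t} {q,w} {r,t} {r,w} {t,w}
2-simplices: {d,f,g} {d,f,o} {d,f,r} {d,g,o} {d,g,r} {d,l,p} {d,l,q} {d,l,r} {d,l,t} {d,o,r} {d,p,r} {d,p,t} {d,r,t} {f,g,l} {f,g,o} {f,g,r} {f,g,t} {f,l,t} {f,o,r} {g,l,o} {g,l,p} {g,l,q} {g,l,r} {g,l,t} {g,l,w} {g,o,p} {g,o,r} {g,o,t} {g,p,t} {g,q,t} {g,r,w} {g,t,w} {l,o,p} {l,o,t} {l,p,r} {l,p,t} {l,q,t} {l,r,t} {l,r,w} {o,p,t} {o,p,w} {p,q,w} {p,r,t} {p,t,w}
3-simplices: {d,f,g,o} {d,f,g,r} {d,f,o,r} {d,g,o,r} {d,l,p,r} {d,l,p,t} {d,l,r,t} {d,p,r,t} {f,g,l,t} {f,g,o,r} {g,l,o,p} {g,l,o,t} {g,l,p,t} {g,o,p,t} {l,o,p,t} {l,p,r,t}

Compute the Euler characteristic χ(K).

χ(K)=-4

n_0=10 n_1=42 n_2=44 n_3=16
χ=+10−42+44−16=-4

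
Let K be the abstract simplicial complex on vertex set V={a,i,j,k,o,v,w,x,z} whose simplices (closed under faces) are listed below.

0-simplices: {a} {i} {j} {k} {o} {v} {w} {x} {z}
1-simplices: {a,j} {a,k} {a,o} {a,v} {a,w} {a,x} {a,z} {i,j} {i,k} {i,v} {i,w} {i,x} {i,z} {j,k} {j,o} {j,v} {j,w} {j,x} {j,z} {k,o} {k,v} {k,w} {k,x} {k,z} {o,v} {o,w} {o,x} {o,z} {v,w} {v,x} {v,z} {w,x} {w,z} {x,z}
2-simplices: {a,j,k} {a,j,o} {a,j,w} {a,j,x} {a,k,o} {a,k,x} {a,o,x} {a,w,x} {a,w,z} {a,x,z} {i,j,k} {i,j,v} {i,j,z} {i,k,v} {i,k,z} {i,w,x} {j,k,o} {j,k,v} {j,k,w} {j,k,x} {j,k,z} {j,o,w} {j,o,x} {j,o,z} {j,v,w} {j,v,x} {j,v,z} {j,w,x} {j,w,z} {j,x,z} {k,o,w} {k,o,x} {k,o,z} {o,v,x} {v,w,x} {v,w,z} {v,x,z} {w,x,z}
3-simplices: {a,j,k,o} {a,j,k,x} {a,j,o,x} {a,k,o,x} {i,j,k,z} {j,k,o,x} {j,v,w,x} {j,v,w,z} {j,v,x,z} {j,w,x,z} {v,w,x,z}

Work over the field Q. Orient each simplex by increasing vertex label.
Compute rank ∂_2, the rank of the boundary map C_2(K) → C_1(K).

n_0=9 n_1=34 n_2=38 n_3=11  [Q]
∂1: piv[aj,ak,ao,av,aw,ax,az,ij] rk=8  ker:ik,iv,iw,ix,iz,jk,jo,jv,jw,jx,jz,ko,kv,kw,kx,kz,ov,ow,ox,oz,vw,vx,vz,wx,wz,xz
∂2: piv[ajk,ajo,ajw,ajx,ako,akx,aox,awx,awz,axz,ijk,ijv,ijz,ikv,ikz,iwx,jkw,jow,joz,jvw,jvx,jvz,jwz,ovx] rk=24  ker:jko,jkv,jkx,jkz,jox,jwx,jxz,kow,kox,koz,vwx,vwz,vxz,wxz
∂3: piv[ajko,ajkx,ajox,akox,ijkz,jvwx,jvwz,jvxz,jwxz] rk=9  ker:jkox,vwxz
rk∂_2=24

rank∂_2=24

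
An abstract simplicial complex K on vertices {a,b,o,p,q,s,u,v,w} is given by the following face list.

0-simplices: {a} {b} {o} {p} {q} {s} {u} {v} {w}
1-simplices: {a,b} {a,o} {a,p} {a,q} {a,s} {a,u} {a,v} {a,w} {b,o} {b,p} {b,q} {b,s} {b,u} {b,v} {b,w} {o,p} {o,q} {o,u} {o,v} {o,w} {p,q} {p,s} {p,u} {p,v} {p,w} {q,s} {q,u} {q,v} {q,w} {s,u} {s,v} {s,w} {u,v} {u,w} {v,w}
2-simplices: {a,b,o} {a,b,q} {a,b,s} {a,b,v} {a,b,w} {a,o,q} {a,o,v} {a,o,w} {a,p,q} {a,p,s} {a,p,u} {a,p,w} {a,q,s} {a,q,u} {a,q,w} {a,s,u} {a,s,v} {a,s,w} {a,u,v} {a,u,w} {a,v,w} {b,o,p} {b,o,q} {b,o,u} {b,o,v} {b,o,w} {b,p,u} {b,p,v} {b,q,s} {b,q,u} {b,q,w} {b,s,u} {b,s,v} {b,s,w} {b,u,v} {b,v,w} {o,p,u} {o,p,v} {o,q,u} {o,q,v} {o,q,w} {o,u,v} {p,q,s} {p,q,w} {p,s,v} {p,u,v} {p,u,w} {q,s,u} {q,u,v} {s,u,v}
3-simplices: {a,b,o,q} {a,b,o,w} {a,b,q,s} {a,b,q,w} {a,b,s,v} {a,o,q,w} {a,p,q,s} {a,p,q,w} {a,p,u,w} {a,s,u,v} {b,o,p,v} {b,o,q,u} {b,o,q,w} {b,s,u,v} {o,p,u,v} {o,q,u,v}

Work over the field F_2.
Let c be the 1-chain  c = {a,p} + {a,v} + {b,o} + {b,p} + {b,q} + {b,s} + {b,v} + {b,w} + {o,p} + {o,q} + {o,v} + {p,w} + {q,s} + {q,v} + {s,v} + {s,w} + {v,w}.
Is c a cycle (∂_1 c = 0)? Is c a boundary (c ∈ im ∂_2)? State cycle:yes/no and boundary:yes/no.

n_0=9 n_1=35 n_2=50 n_3=16  [Z2]
∂1: piv[ab,ao,ap,aq,as,au,av,aw] rk=8  ker:bo,bp,bq,bs,bu,bv,bw,op,oq,ou,ov,ow,pq,ps,pu,pv,pw,qs,qu,qv,qw,su,sv,sw,uv,uw,vw
∂2: piv[abo,abq,abs,abv,abw,aoq,aov,aow,apq,aps,apu,apw,aqs,aqu,aqw,asu,asv,asw,auv,auw,avw,bop,bou,bpu,bpv,bqu,oqv] rk=27  ker:boq,bov,bow,bqs,bqw,bsu,bsv,bsw,buv,bvw,opu,opv,oqu,oqw,ouv,pqs,pqw,psv,puv,puw,qsu,quv,suv
∂3: piv[aboq,abow,abqs,abqw,absv,aoqw,apqs,apqw,apuw,asuv,bopv,boqu,bsuv,opuv,oquv] rk=15  ker:boqw
∂1c = 0
c vs im∂2: reduces to 0 ⇒ boundary

cycle:yes boundary:yes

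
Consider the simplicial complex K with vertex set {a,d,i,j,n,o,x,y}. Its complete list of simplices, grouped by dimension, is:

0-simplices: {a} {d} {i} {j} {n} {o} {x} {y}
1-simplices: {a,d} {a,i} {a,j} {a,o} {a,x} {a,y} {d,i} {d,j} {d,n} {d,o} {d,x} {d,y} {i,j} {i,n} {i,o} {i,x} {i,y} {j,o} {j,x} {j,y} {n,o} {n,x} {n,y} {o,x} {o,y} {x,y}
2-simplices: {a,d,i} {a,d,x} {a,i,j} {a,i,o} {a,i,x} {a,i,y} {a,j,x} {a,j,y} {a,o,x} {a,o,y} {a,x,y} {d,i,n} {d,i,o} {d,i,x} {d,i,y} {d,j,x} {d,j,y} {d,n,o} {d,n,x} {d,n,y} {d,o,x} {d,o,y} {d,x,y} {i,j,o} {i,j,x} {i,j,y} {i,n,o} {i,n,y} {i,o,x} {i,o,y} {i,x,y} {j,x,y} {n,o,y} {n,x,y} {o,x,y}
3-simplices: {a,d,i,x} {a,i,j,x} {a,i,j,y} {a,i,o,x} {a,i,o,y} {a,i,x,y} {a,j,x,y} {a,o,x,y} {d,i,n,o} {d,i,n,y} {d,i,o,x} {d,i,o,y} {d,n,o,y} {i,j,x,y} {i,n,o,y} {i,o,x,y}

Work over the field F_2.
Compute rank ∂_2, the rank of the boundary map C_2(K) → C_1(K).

rank∂_2=19

n_0=8 n_1=26 n_2=35 n_3=16  [Z2]
∂1: piv[ad,ai,aj,ao,ax,ay,dn] rk=7  ker:di,dj,do,dx,dy,ij,in,io,ix,iy,jo,jx,jy,no,nx,ny,ox,oy,xy
∂2: piv[adi,adx,aij,aio,aix,aiy,ajx,ajy,aox,aoy,axy,din,dio,diy,djx,dno,dnx,dny,ijo] rk=19  ker:dix,djy,dox,doy,dxy,ijx,ijy,ino,iny,iox,ioy,ixy,jxy,noy,nxy,oxy
∂3: piv[adix,aijx,aijy,aiox,aioy,aixy,ajxy,aoxy,dino,diny,diox,dioy,dnoy] rk=13  ker:ijxy,inoy,ioxy
rk∂_2=19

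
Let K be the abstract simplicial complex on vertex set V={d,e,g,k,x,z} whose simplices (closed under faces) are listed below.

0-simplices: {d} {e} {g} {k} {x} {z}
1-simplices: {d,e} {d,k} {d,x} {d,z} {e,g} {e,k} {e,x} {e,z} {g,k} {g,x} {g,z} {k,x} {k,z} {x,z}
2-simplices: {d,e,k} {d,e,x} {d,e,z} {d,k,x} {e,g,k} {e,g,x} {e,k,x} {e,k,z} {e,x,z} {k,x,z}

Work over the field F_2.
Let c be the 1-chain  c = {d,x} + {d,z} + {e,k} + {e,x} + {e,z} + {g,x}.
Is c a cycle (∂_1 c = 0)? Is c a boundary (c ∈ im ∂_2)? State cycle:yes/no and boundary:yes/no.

cycle:no boundary:no

n_0=6 n_1=14 n_2=10  [Z2]
∂1: piv[de,dk,dx,dz,eg] rk=5  ker:ek,ex,ez,gk,gx,gz,kx,kz,xz
∂2: piv[dek,dex,dez,dkx,egk,egx,ekz,exz] rk=8  ker:ekx,kxz
∂1c = {e} + {g} + {k} + {x}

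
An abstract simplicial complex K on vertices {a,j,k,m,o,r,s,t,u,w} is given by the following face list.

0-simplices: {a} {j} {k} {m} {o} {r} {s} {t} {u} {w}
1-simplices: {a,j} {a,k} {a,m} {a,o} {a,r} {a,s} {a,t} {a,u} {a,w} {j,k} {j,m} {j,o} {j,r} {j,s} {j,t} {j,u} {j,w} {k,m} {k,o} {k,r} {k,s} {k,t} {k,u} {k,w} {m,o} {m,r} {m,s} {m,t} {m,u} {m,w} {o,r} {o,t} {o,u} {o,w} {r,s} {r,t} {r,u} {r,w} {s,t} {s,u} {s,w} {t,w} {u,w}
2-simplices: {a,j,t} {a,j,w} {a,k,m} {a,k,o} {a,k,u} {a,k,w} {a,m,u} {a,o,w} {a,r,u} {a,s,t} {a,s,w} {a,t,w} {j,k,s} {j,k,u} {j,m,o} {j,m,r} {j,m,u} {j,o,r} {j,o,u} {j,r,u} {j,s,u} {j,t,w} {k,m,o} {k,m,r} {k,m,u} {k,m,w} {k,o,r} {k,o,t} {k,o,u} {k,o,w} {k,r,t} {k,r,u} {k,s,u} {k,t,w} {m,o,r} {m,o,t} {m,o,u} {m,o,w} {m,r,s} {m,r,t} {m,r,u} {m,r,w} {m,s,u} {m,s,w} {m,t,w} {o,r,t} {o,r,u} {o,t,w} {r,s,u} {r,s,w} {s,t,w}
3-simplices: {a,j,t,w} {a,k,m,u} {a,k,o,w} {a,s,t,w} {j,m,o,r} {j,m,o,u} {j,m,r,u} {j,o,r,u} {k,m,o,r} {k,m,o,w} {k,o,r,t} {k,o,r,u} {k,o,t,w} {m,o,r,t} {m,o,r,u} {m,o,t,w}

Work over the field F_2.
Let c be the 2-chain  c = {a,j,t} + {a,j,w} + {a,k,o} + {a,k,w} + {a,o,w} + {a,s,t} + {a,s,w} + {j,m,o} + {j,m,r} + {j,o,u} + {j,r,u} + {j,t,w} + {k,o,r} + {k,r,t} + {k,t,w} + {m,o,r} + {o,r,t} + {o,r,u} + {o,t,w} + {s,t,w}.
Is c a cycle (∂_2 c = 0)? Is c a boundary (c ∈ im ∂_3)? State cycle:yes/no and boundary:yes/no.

n_0=10 n_1=43 n_2=51 n_3=16  [Z2]
∂1: piv[aj,ak,am,ao,ar,as,at,au,aw] rk=9  ker:jk,jm,jo,jr,js,jt,ju,jw,km,ko,kr,ks,kt,ku,kw,mo,mr,ms,mt,mu,mw,or,ot,ou,ow,rs,rt,ru,rw,st,su,sw,tw,uw
∂2: piv[ajt,ajw,akm,ako,aku,akw,amu,aow,aru,ast,asw,atw,jks,jku,jmo,jmr,jmu,jor,jou,jru,jsu,kmo,kmr,kmw,kot,krt,ktw,mot,mrs,mrw,msu,msw] rk=32  ker:jtw,kmu,kor,kou,kow,kru,ksu,mor,mou,mow,mrt,mru,mtw,ort,oru,otw,rsu,rsw,stw
∂3: piv[ajtw,akmu,akow,astw,jmor,jmou,jmru,joru,kmor,kmow,kort,koru,kotw,mort,motw] rk=15  ker:moru
∂2c = 0
c vs im∂3: reduces to 0 ⇒ boundary

cycle:yes boundary:yes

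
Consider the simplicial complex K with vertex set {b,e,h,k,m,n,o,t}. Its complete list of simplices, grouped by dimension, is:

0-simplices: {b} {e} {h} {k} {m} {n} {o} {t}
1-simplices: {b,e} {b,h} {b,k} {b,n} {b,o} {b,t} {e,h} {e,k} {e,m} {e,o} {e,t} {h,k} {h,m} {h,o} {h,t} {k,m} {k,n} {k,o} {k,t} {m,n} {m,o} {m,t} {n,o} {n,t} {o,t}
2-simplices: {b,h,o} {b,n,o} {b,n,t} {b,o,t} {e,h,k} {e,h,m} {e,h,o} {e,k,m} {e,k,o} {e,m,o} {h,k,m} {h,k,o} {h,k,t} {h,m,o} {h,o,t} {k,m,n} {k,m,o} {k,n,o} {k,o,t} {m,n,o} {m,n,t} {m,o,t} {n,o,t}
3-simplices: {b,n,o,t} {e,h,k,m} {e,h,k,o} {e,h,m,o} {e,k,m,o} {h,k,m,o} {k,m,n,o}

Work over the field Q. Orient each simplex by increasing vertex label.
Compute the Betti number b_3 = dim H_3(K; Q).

n_0=8 n_1=25 n_2=23 n_3=7  [Q]
∂1: piv[be,bh,bk,bn,bo,bt,em] rk=7  ker:eh,ek,eo,et,hk,hm,ho,ht,km,kn,ko,kt,mn,mo,mt,no,nt,ot
∂2: piv[bho,bno,bnt,bot,ehk,ehm,eho,ekm,eko,emo,hkt,hot,kmn,kno,mnt] rk=15  ker:hkm,hko,hmo,kmo,kot,mno,mot,not
∂3: piv[bnot,ehkm,ehko,ehmo,ekmo,kmno] rk=6  ker:hkmo
b_3=(7−6)−0=1

b_3=1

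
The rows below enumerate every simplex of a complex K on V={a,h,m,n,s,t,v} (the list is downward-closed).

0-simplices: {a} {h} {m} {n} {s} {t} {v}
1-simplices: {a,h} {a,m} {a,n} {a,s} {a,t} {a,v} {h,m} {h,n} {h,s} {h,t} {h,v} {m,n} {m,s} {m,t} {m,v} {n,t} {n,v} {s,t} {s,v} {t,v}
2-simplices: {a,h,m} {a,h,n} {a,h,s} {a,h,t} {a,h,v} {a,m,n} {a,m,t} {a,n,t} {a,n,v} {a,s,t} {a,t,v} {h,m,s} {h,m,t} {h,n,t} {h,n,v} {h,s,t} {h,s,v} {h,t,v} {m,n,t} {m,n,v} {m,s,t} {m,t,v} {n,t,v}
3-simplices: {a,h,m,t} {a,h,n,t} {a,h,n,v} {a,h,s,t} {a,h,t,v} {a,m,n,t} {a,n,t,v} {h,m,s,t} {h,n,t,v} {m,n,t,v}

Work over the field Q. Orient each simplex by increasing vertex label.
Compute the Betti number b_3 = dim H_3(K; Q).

b_3=1

n_0=7 n_1=20 n_2=23 n_3=10  [Q]
∂1: piv[ah,am,an,as,at,av] rk=6  ker:hm,hn,hs,ht,hv,mn,ms,mt,mv,nt,nv,st,sv,tv
∂2: piv[ahm,ahn,ahs,aht,ahv,amn,amt,ant,anv,ast,atv,hms,hsv,mnv] rk=14  ker:hmt,hnt,hnv,hst,htv,mnt,mst,mtv,ntv
∂3: piv[ahmt,ahnt,ahnv,ahst,ahtv,amnt,antv,hmst,mntv] rk=9  ker:hntv
b_3=(10−9)−0=1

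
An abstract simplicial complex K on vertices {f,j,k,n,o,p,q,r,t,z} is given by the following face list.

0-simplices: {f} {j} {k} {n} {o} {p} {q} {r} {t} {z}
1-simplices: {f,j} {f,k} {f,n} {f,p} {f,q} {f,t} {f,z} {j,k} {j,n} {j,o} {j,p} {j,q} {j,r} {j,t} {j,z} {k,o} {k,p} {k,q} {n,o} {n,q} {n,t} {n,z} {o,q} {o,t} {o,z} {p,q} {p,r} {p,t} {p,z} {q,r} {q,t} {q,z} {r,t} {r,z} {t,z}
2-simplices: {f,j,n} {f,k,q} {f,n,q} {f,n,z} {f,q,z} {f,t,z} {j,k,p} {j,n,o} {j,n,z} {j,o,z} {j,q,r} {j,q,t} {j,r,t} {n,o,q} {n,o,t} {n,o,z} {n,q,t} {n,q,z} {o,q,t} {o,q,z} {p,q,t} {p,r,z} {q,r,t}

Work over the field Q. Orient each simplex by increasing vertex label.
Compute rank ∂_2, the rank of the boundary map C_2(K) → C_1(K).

n_0=10 n_1=35 n_2=23  [Q]
∂1: piv[fj,fk,fn,fp,fq,ft,fz,jo,jr] rk=9  ker:jk,jn,jp,jq,jt,jz,ko,kp,kq,no,nq,nt,nz,oq,ot,oz,pq,pr,pt,pz,qr,qt,qz,rt,rz,tz
∂2: piv[fjn,fkq,fnq,fnz,fqz,ftz,jkp,jno,jnz,joz,jqr,jqt,jrt,noq,not,nqt,pqt,prz] rk=18  ker:noz,nqz,oqt,oqz,qrt
rk∂_2=18

rank∂_2=18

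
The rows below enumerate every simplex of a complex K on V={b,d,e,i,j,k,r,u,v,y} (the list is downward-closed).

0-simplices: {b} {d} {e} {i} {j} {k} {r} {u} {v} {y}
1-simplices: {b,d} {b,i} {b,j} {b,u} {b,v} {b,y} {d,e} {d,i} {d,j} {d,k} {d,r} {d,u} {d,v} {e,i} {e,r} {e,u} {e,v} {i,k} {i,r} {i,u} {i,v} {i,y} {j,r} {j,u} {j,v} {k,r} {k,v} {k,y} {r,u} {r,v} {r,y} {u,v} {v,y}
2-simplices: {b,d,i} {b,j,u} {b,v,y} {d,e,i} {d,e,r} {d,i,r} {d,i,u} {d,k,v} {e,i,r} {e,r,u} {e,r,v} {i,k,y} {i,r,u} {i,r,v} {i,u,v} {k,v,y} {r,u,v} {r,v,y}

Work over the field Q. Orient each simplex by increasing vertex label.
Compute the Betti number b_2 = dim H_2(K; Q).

n_0=10 n_1=33 n_2=18  [Q]
∂1: piv[bd,bi,bj,bu,bv,by,de,dk,dr] rk=9  ker:di,dj,du,dv,ei,er,eu,ev,ik,ir,iu,iv,iy,jr,ju,jv,kr,kv,ky,ru,rv,ry,uv,vy
∂2: piv[bdi,bju,bvy,dei,der,dir,diu,dkv,eru,erv,iky,iru,irv,iuv,kvy,rvy] rk=16  ker:eir,ruv
b_2=(18−16)−0=2

b_2=2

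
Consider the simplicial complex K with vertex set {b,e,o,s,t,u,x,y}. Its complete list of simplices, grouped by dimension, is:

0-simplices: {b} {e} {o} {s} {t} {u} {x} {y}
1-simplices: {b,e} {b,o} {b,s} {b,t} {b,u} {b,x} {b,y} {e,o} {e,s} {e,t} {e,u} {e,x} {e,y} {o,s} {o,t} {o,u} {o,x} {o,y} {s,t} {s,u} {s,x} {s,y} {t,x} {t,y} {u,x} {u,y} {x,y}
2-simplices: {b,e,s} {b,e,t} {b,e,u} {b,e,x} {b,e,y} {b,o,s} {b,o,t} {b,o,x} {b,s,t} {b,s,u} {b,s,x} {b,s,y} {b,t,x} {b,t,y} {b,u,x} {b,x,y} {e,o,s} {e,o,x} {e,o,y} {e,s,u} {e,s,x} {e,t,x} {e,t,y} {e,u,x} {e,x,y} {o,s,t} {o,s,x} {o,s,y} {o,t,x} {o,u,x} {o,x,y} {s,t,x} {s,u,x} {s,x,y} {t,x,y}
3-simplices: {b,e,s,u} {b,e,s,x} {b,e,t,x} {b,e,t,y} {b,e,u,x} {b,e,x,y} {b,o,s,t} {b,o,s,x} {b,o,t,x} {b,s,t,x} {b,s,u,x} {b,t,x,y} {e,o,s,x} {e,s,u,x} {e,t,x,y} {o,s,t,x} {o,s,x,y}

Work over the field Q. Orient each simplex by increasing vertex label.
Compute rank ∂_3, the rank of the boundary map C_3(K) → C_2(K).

rank∂_3=14

n_0=8 n_1=27 n_2=35 n_3=17  [Q]
∂1: piv[be,bo,bs,bt,bu,bx,by] rk=7  ker:eo,es,et,eu,ex,ey,os,ot,ou,ox,oy,st,su,sx,sy,tx,ty,ux,uy,xy
∂2: piv[bes,bet,beu,bex,bey,bos,bot,box,bst,bsu,bsx,bsy,btx,bty,bux,bxy,eos,eoy,oux] rk=19  ker:eox,esu,esx,etx,ety,eux,exy,ost,osx,osy,otx,oxy,stx,sux,sxy,txy
∂3: piv[besu,besx,betx,bety,beux,bexy,bost,bosx,botx,bstx,bsux,btxy,eosx,osxy] rk=14  ker:esux,etxy,ostx
rk∂_3=14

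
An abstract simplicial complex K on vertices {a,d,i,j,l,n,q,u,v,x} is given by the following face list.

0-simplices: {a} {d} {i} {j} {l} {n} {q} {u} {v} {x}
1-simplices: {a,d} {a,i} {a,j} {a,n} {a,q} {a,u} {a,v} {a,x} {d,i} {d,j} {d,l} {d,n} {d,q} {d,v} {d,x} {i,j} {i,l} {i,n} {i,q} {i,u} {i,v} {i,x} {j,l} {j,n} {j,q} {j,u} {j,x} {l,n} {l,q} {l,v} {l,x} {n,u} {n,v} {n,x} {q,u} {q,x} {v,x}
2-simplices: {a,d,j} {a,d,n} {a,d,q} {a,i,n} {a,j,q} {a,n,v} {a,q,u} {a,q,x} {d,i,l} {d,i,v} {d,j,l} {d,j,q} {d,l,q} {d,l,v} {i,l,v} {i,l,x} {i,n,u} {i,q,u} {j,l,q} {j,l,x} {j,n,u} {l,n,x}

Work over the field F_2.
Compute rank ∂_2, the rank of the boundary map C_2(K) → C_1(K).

n_0=10 n_1=37 n_2=22  [Z2]
∂1: piv[ad,ai,aj,an,aq,au,av,ax,dl] rk=9  ker:di,dj,dn,dq,dv,dx,ij,il,in,iq,iu,iv,ix,jl,jn,jq,ju,jx,ln,lq,lv,lx,nu,nv,nx,qu,qx,vx
∂2: piv[adj,adn,adq,ain,ajq,anv,aqu,aqx,dil,div,djl,dlq,dlv,ilx,inu,iqu,jlx,jnu,lnx] rk=19  ker:djq,ilv,jlq
rk∂_2=19

rank∂_2=19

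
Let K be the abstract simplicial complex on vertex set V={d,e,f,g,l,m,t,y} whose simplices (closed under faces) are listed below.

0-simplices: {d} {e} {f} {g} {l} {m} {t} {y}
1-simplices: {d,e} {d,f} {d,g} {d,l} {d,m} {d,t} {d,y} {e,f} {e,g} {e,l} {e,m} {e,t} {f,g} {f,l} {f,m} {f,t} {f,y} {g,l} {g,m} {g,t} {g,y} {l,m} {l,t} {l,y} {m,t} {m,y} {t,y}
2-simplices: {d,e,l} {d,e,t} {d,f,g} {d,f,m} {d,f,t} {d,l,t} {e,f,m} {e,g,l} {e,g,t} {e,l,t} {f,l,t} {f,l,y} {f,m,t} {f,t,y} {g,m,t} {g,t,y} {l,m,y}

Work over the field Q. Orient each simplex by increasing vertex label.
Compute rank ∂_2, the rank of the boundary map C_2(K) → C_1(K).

rank∂_2=16

n_0=8 n_1=27 n_2=17  [Q]
∂1: piv[de,df,dg,dl,dm,dt,dy] rk=7  ker:ef,eg,el,em,et,fg,fl,fm,ft,fy,gl,gm,gt,gy,lm,lt,ly,mt,my,ty
∂2: piv[del,det,dfg,dfm,dft,dlt,efm,egl,egt,flt,fly,fmt,fty,gmt,gty,lmy] rk=16  ker:elt
rk∂_2=16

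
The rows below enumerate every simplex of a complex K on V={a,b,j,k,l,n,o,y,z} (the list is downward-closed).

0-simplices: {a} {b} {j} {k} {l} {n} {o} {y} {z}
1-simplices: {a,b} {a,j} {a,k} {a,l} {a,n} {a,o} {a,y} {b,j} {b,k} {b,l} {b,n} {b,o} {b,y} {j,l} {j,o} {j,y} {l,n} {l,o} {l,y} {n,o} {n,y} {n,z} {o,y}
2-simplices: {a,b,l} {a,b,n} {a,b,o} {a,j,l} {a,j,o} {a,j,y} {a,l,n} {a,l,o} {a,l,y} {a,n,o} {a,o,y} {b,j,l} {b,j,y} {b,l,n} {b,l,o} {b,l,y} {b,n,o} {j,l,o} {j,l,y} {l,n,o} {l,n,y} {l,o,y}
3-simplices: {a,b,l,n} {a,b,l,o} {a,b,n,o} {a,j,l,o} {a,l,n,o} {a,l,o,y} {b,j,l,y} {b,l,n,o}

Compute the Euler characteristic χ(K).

n_0=9 n_1=23 n_2=22 n_3=8
χ=+9−23+22−8=0

χ(K)=0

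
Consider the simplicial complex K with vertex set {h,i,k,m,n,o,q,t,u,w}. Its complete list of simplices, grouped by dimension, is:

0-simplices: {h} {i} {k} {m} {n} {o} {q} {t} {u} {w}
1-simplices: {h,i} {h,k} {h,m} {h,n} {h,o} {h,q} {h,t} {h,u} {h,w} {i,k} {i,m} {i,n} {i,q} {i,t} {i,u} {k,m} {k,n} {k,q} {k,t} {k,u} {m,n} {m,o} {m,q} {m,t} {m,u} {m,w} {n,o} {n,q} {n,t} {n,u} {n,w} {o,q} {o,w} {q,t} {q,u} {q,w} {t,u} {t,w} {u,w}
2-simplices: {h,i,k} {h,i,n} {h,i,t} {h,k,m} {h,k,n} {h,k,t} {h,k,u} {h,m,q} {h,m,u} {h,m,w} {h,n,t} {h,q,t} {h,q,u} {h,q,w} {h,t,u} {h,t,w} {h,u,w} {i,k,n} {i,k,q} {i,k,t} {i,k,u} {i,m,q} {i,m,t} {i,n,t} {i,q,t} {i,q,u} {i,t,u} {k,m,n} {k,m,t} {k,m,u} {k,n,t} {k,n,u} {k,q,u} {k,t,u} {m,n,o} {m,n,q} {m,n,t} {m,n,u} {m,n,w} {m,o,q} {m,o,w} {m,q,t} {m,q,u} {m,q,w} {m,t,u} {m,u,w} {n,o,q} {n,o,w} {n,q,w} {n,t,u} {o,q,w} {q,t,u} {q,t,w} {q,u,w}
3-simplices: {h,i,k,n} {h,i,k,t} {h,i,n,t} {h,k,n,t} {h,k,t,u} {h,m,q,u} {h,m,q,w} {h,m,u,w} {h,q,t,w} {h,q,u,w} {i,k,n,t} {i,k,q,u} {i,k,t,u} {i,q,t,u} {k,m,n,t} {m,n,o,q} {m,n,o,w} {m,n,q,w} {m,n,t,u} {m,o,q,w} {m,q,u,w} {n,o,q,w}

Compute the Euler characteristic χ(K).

χ(K)=3

n_0=10 n_1=39 n_2=54 n_3=22
χ=+10−39+54−22=3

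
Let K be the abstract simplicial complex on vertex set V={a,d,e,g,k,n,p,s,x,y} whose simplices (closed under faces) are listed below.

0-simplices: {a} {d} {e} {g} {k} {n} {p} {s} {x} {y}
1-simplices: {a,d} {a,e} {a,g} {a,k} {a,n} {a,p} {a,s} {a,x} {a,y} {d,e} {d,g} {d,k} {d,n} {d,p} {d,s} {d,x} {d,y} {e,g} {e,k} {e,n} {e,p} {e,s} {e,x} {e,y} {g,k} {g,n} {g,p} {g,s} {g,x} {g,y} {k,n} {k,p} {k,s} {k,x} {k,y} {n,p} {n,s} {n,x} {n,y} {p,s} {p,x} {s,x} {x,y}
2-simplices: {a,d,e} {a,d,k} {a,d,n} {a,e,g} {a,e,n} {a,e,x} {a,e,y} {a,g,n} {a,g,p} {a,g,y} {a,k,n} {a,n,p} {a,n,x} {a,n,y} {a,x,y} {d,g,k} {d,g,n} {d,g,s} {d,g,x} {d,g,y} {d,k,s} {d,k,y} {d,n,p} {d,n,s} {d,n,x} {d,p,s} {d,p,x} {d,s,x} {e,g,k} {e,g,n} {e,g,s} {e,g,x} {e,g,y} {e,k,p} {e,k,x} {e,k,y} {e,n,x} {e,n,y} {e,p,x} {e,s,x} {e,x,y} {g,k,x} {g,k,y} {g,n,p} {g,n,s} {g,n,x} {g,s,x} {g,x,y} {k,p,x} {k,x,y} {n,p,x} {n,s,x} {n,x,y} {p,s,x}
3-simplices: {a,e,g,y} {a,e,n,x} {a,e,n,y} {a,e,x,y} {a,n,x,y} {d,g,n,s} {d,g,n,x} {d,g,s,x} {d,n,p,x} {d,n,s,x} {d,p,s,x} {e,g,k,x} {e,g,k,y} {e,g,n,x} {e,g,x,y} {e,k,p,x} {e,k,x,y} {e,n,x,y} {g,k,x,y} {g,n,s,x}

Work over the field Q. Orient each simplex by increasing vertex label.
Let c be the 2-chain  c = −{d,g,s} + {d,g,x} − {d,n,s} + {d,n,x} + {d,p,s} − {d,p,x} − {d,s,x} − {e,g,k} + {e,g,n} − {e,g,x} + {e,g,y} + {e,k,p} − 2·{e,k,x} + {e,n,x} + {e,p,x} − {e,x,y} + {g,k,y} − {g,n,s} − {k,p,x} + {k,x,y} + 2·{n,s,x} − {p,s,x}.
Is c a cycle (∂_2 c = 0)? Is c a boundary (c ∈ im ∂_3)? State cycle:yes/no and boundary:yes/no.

n_0=10 n_1=43 n_2=54 n_3=20  [Q]
∂1: piv[ad,ae,ag,ak,an,ap,as,ax,ay] rk=9  ker:de,dg,dk,dn,dp,ds,dx,dy,eg,ek,en,ep,es,ex,ey,gk,gn,gp,gs,gx,gy,kn,kp,ks,kx,ky,np,ns,nx,ny,ps,px,sx,xy
∂2: piv[ade,adk,adn,aeg,aen,aex,aey,agn,agp,agy,akn,anp,anx,any,axy,dgk,dgn,dgs,dgx,dgy,dks,dky,dnp,dns,dnx,dps,dpx,dsx,egk,egs,ekp,ekx,epx] rk=33  ker:egn,egx,egy,eky,enx,eny,esx,exy,gkx,gky,gnp,gns,gnx,gsx,gxy,kpx,kxy,npx,nsx,nxy,psx
∂3: piv[aegy,aenx,aeny,aexy,anxy,dgns,dgnx,dgsx,dnpx,dnsx,dpsx,egkx,egky,egnx,egxy,ekpx,ekxy] rk=17  ker:enxy,gkxy,gnsx
∂2c = 0
c vs im∂3: reduces to 0 ⇒ boundary

cycle:yes boundary:yes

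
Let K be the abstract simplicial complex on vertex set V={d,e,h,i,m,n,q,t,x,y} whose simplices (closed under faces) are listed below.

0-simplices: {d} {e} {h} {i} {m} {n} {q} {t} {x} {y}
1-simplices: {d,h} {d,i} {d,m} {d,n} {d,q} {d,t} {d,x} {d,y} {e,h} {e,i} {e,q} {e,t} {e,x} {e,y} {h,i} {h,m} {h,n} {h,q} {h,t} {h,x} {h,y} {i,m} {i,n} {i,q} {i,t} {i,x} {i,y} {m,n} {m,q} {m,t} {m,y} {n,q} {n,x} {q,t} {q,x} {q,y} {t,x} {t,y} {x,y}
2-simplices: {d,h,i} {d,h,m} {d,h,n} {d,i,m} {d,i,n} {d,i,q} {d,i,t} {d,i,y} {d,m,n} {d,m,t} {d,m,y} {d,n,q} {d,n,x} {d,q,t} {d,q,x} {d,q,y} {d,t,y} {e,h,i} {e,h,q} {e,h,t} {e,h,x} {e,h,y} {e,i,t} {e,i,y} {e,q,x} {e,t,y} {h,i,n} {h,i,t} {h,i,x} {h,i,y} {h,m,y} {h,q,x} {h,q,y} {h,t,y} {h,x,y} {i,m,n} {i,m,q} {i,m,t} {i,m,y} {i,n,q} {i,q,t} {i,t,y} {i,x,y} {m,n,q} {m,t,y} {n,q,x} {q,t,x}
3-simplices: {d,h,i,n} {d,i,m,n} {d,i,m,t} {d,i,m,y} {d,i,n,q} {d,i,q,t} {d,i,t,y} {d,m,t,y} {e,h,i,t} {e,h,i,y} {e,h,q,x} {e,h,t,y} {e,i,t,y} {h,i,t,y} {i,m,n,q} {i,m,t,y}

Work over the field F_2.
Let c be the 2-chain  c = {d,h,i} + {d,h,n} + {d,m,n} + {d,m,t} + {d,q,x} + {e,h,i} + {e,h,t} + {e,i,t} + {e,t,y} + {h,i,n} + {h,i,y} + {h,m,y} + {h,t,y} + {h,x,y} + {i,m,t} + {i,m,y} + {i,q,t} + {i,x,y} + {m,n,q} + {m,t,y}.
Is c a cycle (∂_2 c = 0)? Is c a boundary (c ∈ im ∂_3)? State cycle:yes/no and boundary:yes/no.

cycle:no boundary:no

n_0=10 n_1=39 n_2=47 n_3=16  [Z2]
∂1: piv[dh,di,dm,dn,dq,dt,dx,dy,eh] rk=9  ker:ei,eq,et,ex,ey,hi,hm,hn,hq,ht,hx,hy,im,in,iq,it,ix,iy,mn,mq,mt,my,nq,nx,qt,qx,qy,tx,ty,xy
∂2: piv[dhi,dhm,dhn,dim,din,diq,dit,diy,dmn,dmt,dmy,dnq,dnx,dqt,dqx,dqy,dty,ehi,ehq,eht,ehx,ehy,eit,eiy,eqx,hix,hqy,hxy,imq,qtx] rk=30  ker:ety,hin,hit,hiy,hmy,hqx,hty,imn,imt,imy,inq,iqt,ity,ixy,mnq,mty,nqx
∂3: piv[dhin,dimn,dimt,dimy,dinq,diqt,dity,dmty,ehit,ehiy,ehqx,ehty,eity,imnq] rk=14  ker:hity,imty
∂2c = {d,i} + {d,q} + {d,t} + {d,x} + {e,t} + {e,y} + {h,m} + {h,x} + {i,n} + {i,q} + {i,t} + {i,x} + {i,y} + {m,q} + {m,t} + {m,y} + {n,q} + {q,t} + {q,x} + {t,y}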